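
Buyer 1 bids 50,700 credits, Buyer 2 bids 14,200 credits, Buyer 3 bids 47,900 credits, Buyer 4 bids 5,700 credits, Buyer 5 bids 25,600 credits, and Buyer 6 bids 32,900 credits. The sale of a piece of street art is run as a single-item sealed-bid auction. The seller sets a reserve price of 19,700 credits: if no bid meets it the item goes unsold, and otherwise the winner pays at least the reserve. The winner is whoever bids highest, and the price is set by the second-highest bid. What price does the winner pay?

Sorted high to low: Buyer 1 50,700 credits; Buyer 3 47,900 credits; Buyer 6 32,900 credits; Buyer 5 25,600 credits; Buyer 2 14,200 credits; Buyer 4 5,700 credits.
Buyer 1 has the highest bid, so Buyer 1 wins.
The second-highest bid is 47,900 credits, which exceeds the reserve, so that sets the price.

47,900 credits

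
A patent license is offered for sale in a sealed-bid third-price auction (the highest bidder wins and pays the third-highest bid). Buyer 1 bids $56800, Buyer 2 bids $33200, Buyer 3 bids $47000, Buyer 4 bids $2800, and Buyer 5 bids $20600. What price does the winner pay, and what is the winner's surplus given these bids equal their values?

Price $33200; surplus $23600.

Sorted high to low: Buyer 1 $56800; Buyer 3 $47000; Buyer 2 $33200; Buyer 5 $20600; Buyer 4 $2800.
Buyer 1 is the highest bidder, so Buyer 1 wins.
Under the third-price rule, the price is the third-highest bid: $33200.
Surplus = $56800 − $33200 = $23600.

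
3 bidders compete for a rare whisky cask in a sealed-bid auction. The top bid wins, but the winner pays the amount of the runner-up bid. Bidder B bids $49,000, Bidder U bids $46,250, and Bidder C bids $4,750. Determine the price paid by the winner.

Ranking the bids: Bidder B $49,000, then Bidder U $46,250, then Bidder C $4,750.
Bidder B has the highest bid, so Bidder B wins.
The second-highest bid is $46,250, so that is what Bidder B pays.

Price paid: $46,250.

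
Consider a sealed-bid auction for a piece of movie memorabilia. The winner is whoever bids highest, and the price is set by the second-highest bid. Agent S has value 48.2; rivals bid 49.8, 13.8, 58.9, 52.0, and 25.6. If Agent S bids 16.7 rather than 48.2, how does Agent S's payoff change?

The highest competing bid is 58.9.
Bidding truthfully at 48.2: the top bid is 58.9 (a rival), so Agent S loses. Payoff = 0.0.
Bidding 16.7: the top bid is 58.9 (a rival), so Agent S loses. Payoff = 0.0.
Change = 0.0 − 0.0 = 0.0.

0.0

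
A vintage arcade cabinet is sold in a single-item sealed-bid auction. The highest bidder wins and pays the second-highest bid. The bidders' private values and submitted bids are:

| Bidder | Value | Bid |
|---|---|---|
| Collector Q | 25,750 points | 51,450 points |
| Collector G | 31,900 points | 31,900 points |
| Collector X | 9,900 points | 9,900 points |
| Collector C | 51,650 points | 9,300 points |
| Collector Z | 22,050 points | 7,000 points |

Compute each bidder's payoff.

Bids in descending order: Collector Q 51,450 points, then Collector G 31,900 points, then Collector X 9,900 points, then Collector C 9,300 points, then Collector Z 7,000 points.
Collector Q has the top bid and wins; the price is the second-highest bid, 31,900 points.
Collector Q's payoff = 25,750 points − 31,900 points = -6,150 points. All other bidders lose, so their payoff is 0.

Payoffs: Collector Q -6,150 points, Collector G 0 points, Collector X 0 points, Collector C 0 points, Collector Z 0 points.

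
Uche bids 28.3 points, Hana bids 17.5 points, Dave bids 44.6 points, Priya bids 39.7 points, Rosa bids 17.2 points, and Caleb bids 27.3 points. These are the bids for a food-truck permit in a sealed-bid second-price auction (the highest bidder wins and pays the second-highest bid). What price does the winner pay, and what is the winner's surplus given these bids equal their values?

Price 39.7 points; surplus 4.9 points.

Bids in descending order: Dave 44.6 points; Priya 39.7 points; Uche 28.3 points; Caleb 27.3 points; Hana 17.5 points; Rosa 17.2 points.
Dave is the highest bidder, so Dave wins.
Under the second-price rule, the price is the second-highest bid: 39.7 points.
Surplus = 44.6 points − 39.7 points = 4.9 points.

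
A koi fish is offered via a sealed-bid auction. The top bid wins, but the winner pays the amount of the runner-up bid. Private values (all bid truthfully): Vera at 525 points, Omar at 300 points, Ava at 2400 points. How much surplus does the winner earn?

Ordered from highest: Ava 2400 points; Vera 525 points; Omar 300 points.
Ava wins with the top bid and pays the second-highest, 525 points.
Surplus = 2400 points − 525 points = 1875 points.

Winner's surplus: 1875 points.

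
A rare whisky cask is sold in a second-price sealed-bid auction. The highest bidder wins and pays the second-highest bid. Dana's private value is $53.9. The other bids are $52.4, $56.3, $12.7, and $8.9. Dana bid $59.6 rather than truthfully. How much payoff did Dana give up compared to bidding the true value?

Regret: $2.4.

The highest competing bid is $56.3.
Bidding truthfully at $53.9: the top bid is $56.3 (a rival), so Dana loses. Payoff = $0.0.
Bidding $59.6: Dana has the top bid, wins, and pays the second-highest bid $56.3. Payoff = $53.9 − $56.3 = -$2.4.
Regret = truthful payoff − actual payoff = $0.0 − -$2.4 = $2.4.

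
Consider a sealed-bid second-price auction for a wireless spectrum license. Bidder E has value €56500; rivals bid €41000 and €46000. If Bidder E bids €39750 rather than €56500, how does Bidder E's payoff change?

The highest competing bid is €46000.
Bidding truthfully at €56500: Bidder E has the top bid, wins, and pays the second-highest bid €46000. Payoff = €56500 − €46000 = €10500.
Bidding €39750: the top bid is €46000 (a rival), so Bidder E loses. Payoff = €0.
Change = €0 − €10500 = -€10500.
This is the dominant-strategy logic: truthful bidding weakly beats any alternative.

Payoff change: -€10500.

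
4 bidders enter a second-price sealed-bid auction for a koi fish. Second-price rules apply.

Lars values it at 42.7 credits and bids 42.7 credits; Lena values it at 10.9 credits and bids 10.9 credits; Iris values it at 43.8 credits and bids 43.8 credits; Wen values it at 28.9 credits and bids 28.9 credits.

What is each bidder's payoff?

Bids in descending order: Iris 43.8 credits, then Lars 42.7 credits, then Wen 28.9 credits, then Lena 10.9 credits.
Iris has the top bid and wins; the price is the second-highest bid, 42.7 credits.
Iris's payoff = 43.8 credits − 42.7 credits = 1.1 credits. All other bidders lose, so their payoff is 0.

Lars 0.0 credits, Lena 0.0 credits, Iris 1.1 credits, Wen 0.0 credits.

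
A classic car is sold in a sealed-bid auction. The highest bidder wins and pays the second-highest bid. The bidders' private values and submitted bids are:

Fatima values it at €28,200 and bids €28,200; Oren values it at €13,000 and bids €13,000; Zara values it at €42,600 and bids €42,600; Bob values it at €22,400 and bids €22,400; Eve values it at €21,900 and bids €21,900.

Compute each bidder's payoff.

Ranking the bids: Zara €42,600; Fatima €28,200; Bob €22,400; Eve €21,900; Oren €13,000.
Zara has the top bid and wins; the price is the second-highest bid, €28,200.
Zara's payoff = €42,600 − €28,200 = €14,400. All other bidders lose, so their payoff is 0.

Fatima €0, Oren €0, Zara €14,400, Bob €0, Eve €0.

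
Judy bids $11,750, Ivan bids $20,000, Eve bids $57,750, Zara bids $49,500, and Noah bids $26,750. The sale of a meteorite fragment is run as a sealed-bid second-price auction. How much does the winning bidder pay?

Price paid: $49,500.

Sorted high to low: Eve $57,750, then Zara $49,500, then Noah $26,750, then Ivan $20,000, then Judy $11,750.
Eve has the highest bid, so Eve wins.
The second-highest bid is $49,500, so that is what Eve pays.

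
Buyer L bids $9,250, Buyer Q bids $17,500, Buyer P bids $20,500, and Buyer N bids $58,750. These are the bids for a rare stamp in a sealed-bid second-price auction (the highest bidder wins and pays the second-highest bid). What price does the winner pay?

Price paid: $20,500.

Sorted high to low: Buyer N $58,750 > Buyer P $20,500 > Buyer Q $17,500 > Buyer L $9,250.
Buyer N is the highest bidder, so Buyer N wins.
Under the second-price rule, the price is the second-highest bid: $20,500.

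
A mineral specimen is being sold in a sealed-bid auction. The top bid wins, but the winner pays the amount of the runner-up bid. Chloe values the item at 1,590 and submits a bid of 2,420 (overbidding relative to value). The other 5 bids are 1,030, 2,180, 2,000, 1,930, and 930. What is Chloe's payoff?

Payoff = -590.

Highest competing bid: 2,180.
Chloe's bid 2,420 is the highest overall, so Chloe wins and pays the second-highest bid, 2,180.
Payoff = value − price = 1,590 − 2,180 = -590.
Overbidding won the item at a price above value — truthful bidding would have avoided this loss.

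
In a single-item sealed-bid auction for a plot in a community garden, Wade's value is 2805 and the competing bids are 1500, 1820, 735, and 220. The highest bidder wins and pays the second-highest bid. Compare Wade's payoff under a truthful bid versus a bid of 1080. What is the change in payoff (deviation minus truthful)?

-985

The highest competing bid is 1820.
Bidding truthfully at 2805: Wade has the top bid, wins, and pays the second-highest bid 1820. Payoff = 2805 − 1820 = 985.
Bidding 1080: the top bid is 1820 (a rival), so Wade loses. Payoff = 0.
Change = 0 − 985 = -985.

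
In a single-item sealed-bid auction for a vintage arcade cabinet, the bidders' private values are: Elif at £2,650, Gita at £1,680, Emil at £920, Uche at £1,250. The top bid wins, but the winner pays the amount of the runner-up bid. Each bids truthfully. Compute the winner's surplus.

Ordered from highest: Elif £2,650, then Gita £1,680, then Uche £1,250, then Emil £920.
Elif wins with the top bid and pays the second-highest, £1,680.
Surplus = £2,650 − £1,680 = £970.

Surplus = £970.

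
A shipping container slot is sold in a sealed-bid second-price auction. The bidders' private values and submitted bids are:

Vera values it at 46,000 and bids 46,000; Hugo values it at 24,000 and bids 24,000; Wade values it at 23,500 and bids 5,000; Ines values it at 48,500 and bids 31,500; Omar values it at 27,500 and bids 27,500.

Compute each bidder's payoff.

Vera 14,500, Hugo 0, Wade 0, Ines 0, Omar 0.

Sorted high to low: Vera 46,000, then Ines 31,500, then Omar 27,500, then Hugo 24,000, then Wade 5,000.
Vera has the top bid and wins; the price is the second-highest bid, 31,500.
Vera's payoff = 46,000 − 31,500 = 14,500. All other bidders lose, so their payoff is 0.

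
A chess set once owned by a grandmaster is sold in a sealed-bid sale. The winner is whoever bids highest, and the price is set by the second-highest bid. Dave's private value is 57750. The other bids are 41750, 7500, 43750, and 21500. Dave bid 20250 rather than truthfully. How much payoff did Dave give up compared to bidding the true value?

The highest competing bid is 43750.
Bidding truthfully at 57750: Dave has the top bid, wins, and pays the second-highest bid 43750. Payoff = 57750 − 43750 = 14000.
Bidding 20250: the top bid is 43750 (a rival), so Dave loses. Payoff = 0.
Regret = truthful payoff − actual payoff = 14000 − 0 = 14000.

14000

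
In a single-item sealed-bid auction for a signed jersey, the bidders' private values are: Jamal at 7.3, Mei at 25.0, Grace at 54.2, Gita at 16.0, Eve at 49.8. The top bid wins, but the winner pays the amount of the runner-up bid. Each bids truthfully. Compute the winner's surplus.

4.4

Ordered from highest: Grace 54.2; Eve 49.8; Mei 25.0; Gita 16.0; Jamal 7.3.
Grace wins with the top bid and pays the second-highest, 49.8.
Surplus = 54.2 − 49.8 = 4.4.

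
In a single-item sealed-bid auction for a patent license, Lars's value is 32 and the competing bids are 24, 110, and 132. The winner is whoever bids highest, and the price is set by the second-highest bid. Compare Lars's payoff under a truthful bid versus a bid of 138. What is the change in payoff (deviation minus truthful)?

The highest competing bid is 132.
Bidding truthfully at 32: the top bid is 132 (a rival), so Lars loses. Payoff = 0.
Bidding 138: Lars has the top bid, wins, and pays the second-highest bid 132. Payoff = 32 − 132 = -100.
Change = -100 − 0 = -100.

Change in payoff: -100.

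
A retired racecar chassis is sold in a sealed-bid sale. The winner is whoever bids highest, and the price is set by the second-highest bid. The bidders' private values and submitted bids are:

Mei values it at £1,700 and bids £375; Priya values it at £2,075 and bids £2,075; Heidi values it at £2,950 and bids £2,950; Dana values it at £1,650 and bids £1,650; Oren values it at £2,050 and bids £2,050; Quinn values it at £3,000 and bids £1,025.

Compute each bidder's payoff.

Ordered from highest: Heidi £2,950; Priya £2,075; Oren £2,050; Dana £1,650; Quinn £1,025; Mei £375.
Heidi has the top bid and wins; the price is the second-highest bid, £2,075.
Heidi's payoff = £2,950 − £2,075 = £875. All other bidders lose, so their payoff is 0.

Mei £0, Priya £0, Heidi £875, Dana £0, Oren £0, Quinn £0.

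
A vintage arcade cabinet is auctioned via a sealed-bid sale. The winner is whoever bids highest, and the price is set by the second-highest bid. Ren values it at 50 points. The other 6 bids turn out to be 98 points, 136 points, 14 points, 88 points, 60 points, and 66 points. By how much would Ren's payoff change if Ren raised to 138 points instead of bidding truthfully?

The highest competing bid is 136 points.
Bidding truthfully at 50 points: the top bid is 136 points (a rival), so Ren loses. Payoff = 0 points.
Bidding 138 points: Ren has the top bid, wins, and pays the second-highest bid 136 points. Payoff = 50 points − 136 points = -86 points.
Change = -86 points − 0 points = -86 points.

Payoff change: -86 points.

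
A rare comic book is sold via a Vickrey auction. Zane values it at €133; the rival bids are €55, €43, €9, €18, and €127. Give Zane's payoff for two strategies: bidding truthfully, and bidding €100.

(a) €6  (b) €0

The highest competing bid is €127.
Bidding truthfully at €133: Zane has the top bid, wins, and pays the second-highest bid €127. Payoff = €133 − €127 = €6.
Bidding €100: the top bid is €127 (a rival), so Zane loses. Payoff = €0.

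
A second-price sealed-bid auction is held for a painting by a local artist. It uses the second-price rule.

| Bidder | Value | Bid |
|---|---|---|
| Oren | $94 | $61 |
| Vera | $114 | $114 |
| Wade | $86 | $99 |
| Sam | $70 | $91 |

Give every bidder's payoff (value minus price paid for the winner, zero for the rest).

Oren $0, Vera $15, Wade $0, Sam $0.

Bids in descending order: Vera $114; Wade $99; Sam $91; Oren $61.
Vera has the top bid and wins; the price is the second-highest bid, $99.
Vera's payoff = $114 − $99 = $15. All other bidders lose, so their payoff is 0.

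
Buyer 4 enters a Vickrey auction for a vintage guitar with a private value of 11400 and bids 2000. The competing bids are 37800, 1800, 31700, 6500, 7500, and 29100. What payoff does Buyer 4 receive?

The bidder's payoff: 0.

Highest competing bid: 37800.
Buyer 4's bid 2000 is not the highest, so Buyer 4 loses, pays nothing, and earns zero payoff.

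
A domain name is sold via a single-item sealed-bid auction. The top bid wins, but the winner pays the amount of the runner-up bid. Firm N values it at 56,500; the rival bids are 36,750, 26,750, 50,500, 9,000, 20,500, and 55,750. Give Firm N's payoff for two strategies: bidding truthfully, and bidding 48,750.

The highest competing bid is 55,750.
Bidding truthfully at 56,500: Firm N has the top bid, wins, and pays the second-highest bid 55,750. Payoff = 56,500 − 55,750 = 750.
Bidding 48,750: the top bid is 55,750 (a rival), so Firm N loses. Payoff = 0.

Truthful: 750; alternative: 0.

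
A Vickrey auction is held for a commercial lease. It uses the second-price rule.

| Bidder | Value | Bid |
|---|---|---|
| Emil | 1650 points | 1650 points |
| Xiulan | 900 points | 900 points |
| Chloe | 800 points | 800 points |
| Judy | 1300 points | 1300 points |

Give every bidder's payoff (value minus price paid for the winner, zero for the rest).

Sorted high to low: Emil 1650 points > Judy 1300 points > Xiulan 900 points > Chloe 800 points.
Emil has the top bid and wins; the price is the second-highest bid, 1300 points.
Emil's payoff = 1650 points − 1300 points = 350 points. All other bidders lose, so their payoff is 0.

Payoffs: Emil 350 points, Xiulan 0 points, Chloe 0 points, Judy 0 points.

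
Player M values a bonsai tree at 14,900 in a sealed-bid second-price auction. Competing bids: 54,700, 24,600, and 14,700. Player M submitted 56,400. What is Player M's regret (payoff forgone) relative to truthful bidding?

The highest competing bid is 54,700.
Bidding truthfully at 14,900: the top bid is 54,700 (a rival), so Player M loses. Payoff = 0.
Bidding 56,400: Player M has the top bid, wins, and pays the second-highest bid 54,700. Payoff = 14,900 − 54,700 = -39,800.
Regret = truthful payoff − actual payoff = 0 − -39,800 = 39,800.

Regret: 39,800.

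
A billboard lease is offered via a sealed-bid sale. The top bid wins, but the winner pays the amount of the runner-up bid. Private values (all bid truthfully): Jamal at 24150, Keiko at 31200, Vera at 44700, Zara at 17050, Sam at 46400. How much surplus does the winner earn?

1700

Ranking the bids: Sam 46400, then Vera 44700, then Keiko 31200, then Jamal 24150, then Zara 17050.
Sam wins with the top bid and pays the second-highest, 44700.
Surplus = 46400 − 44700 = 1700.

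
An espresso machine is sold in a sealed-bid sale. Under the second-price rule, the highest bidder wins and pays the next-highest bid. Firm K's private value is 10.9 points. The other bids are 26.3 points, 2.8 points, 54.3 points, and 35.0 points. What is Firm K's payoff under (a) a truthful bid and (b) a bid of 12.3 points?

Truthful: 0.0 points; alternative: 0.0 points.

The highest competing bid is 54.3 points.
Bidding truthfully at 10.9 points: the top bid is 54.3 points (a rival), so Firm K loses. Payoff = 0.0 points.
Bidding 12.3 points: the top bid is 54.3 points (a rival), so Firm K loses. Payoff = 0.0 points.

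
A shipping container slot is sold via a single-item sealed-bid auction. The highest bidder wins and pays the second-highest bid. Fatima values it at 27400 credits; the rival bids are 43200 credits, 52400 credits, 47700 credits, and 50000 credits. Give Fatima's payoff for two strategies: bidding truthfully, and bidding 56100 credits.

The highest competing bid is 52400 credits.
Bidding truthfully at 27400 credits: the top bid is 52400 credits (a rival), so Fatima loses. Payoff = 0 credits.
Bidding 56100 credits: Fatima has the top bid, wins, and pays the second-highest bid 52400 credits. Payoff = 27400 credits − 52400 credits = -25000 credits.
Deviating from a truthful bid can only lose payoff in a second-price auction — never gain.

Truthful: 0 credits; alternative: -25000 credits.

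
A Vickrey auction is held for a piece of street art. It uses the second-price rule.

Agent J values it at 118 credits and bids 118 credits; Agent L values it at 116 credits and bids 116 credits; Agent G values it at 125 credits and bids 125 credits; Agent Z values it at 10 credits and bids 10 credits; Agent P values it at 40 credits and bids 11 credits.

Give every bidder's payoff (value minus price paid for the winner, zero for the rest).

Sorted high to low: Agent G 125 credits, then Agent J 118 credits, then Agent L 116 credits, then Agent P 11 credits, then Agent Z 10 credits.
Agent G has the top bid and wins; the price is the second-highest bid, 118 credits.
Agent G's payoff = 125 credits − 118 credits = 7 credits. All other bidders lose, so their payoff is 0.

Payoffs: Agent J 0 credits, Agent L 0 credits, Agent G 7 credits, Agent Z 0 credits, Agent P 0 credits.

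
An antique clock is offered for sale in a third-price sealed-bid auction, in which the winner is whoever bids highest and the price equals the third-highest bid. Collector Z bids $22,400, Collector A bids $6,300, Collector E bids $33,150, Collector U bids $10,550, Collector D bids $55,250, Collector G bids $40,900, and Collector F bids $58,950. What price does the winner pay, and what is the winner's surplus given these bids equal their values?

The winner pays $40,900 for a surplus of $18,050.

Sorted high to low: Collector F $58,950; Collector D $55,250; Collector G $40,900; Collector E $33,150; Collector Z $22,400; Collector U $10,550; Collector A $6,300.
Collector F is the highest bidder, so Collector F wins.
Under the third-price rule, the price is the third-highest bid: $40,900.
Surplus = $58,950 − $40,900 = $18,050.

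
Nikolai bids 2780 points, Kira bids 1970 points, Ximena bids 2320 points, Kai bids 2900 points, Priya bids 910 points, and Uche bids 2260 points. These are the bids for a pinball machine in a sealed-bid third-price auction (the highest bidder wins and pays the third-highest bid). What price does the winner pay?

2320 points

Bids in descending order: Kai 2900 points, then Nikolai 2780 points, then Ximena 2320 points, then Uche 2260 points, then Kira 1970 points, then Priya 910 points.
Kai is the highest bidder, so Kai wins.
Under the third-price rule, the price is the third-highest bid: 2320 points.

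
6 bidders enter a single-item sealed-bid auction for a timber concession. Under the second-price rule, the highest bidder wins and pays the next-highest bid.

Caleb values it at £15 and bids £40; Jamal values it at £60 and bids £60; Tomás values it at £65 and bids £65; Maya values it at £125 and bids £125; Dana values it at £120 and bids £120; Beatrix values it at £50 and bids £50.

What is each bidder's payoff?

Bids in descending order: Maya £125; Dana £120; Tomás £65; Jamal £60; Beatrix £50; Caleb £40.
Maya has the top bid and wins; the price is the second-highest bid, £120.
Maya's payoff = £125 − £120 = £5. All other bidders lose, so their payoff is 0.

Payoffs: Caleb £0, Jamal £0, Tomás £0, Maya £5, Dana £0, Beatrix £0.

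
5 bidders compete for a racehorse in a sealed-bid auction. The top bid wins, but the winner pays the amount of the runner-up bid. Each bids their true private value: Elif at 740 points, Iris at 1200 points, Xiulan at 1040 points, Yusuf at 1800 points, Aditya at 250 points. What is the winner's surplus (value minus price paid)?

Bids in descending order: Yusuf 1800 points; Iris 1200 points; Xiulan 1040 points; Elif 740 points; Aditya 250 points.
Yusuf wins with the top bid and pays the second-highest, 1200 points.
Surplus = 1800 points − 1200 points = 600 points.

600 points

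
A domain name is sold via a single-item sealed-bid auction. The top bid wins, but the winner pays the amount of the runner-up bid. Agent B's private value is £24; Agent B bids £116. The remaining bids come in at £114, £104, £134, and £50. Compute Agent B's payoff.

Highest competing bid: £134.
Agent B's bid £116 is not the highest, so Agent B loses, pays nothing, and earns zero payoff.

Payoff = £0.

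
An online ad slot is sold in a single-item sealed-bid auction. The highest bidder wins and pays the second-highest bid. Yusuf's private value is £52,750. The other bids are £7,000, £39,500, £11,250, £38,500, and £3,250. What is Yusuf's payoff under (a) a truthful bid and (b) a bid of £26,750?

Truthful: £13,250; alternative: £0.

The highest competing bid is £39,500.
Bidding truthfully at £52,750: Yusuf has the top bid, wins, and pays the second-highest bid £39,500. Payoff = £52,750 − £39,500 = £13,250.
Bidding £26,750: the top bid is £39,500 (a rival), so Yusuf loses. Payoff = £0.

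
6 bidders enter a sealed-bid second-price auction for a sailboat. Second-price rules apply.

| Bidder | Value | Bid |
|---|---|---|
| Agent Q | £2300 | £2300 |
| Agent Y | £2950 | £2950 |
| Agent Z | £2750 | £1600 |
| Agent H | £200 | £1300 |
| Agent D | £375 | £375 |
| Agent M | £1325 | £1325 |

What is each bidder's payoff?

Agent Q £0, Agent Y £650, Agent Z £0, Agent H £0, Agent D £0, Agent M £0.

Bids in descending order: Agent Y £2950; Agent Q £2300; Agent Z £1600; Agent M £1325; Agent H £1300; Agent D £375.
Agent Y has the top bid and wins; the price is the second-highest bid, £2300.
Agent Y's payoff = £2950 − £2300 = £650. All other bidders lose, so their payoff is 0.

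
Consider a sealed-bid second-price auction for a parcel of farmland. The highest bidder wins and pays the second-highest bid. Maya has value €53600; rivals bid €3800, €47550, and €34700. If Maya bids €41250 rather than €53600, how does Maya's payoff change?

The highest competing bid is €47550.
Bidding truthfully at €53600: Maya has the top bid, wins, and pays the second-highest bid €47550. Payoff = €53600 − €47550 = €6050.
Bidding €41250: the top bid is €47550 (a rival), so Maya loses. Payoff = €0.
Change = €0 − €6050 = -€6050.

Change in payoff: -€6050.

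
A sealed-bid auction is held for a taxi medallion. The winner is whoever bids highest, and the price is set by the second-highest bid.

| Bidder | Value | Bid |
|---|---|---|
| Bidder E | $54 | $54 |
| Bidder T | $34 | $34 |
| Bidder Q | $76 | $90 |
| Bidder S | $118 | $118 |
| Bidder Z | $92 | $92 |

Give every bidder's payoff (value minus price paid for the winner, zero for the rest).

Payoffs: Bidder E $0, Bidder T $0, Bidder Q $0, Bidder S $26, Bidder Z $0.

Ordered from highest: Bidder S $118; Bidder Z $92; Bidder Q $90; Bidder E $54; Bidder T $34.
Bidder S has the top bid and wins; the price is the second-highest bid, $92.
Bidder S's payoff = $118 − $92 = $26. All other bidders lose, so their payoff is 0.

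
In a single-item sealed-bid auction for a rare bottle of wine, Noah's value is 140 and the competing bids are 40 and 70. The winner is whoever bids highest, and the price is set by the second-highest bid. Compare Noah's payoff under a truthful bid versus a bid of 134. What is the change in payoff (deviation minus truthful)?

0

The highest competing bid is 70.
Bidding truthfully at 140: Noah has the top bid, wins, and pays the second-highest bid 70. Payoff = 140 − 70 = 70.
Bidding 134: Noah has the top bid, wins, and pays the second-highest bid 70. Payoff = 140 − 70 = 70.
Change = 70 − 70 = 0.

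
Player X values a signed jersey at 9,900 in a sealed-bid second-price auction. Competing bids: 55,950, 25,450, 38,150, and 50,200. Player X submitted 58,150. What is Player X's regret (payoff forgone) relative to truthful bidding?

Regret: 46,050.

The highest competing bid is 55,950.
Bidding truthfully at 9,900: the top bid is 55,950 (a rival), so Player X loses. Payoff = 0.
Bidding 58,150: Player X has the top bid, wins, and pays the second-highest bid 55,950. Payoff = 9,900 − 55,950 = -46,050.
Regret = truthful payoff − actual payoff = 0 − -46,050 = 46,050.
This is the dominant-strategy logic: truthful bidding weakly beats any alternative.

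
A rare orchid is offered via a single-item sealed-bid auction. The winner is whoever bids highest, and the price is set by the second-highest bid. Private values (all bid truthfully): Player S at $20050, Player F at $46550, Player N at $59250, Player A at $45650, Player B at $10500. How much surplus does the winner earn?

$12700

Ranking the bids: Player N $59250 > Player F $46550 > Player A $45650 > Player S $20050 > Player B $10500.
Player N wins with the top bid and pays the second-highest, $46550.
Surplus = $59250 − $46550 = $12700.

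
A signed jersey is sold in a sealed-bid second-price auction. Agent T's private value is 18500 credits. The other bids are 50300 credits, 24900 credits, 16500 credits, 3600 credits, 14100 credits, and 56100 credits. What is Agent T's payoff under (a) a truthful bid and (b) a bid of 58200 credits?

Truthful: 0 credits; alternative: -37600 credits.

The highest competing bid is 56100 credits.
Bidding truthfully at 18500 credits: the top bid is 56100 credits (a rival), so Agent T loses. Payoff = 0 credits.
Bidding 58200 credits: Agent T has the top bid, wins, and pays the second-highest bid 56100 credits. Payoff = 18500 credits − 56100 credits = -37600 credits.
This is the dominant-strategy logic: truthful bidding weakly beats any alternative.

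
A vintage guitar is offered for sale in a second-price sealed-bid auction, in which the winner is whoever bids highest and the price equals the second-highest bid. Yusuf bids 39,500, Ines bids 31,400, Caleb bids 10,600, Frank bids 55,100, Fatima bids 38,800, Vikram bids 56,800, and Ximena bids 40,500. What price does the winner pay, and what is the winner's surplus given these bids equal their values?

The winner pays 55,100 for a surplus of 1,700.

Ranking the bids: Vikram 56,800; Frank 55,100; Ximena 40,500; Yusuf 39,500; Fatima 38,800; Ines 31,400; Caleb 10,600.
Vikram is the highest bidder, so Vikram wins.
Under the second-price rule, the price is the second-highest bid: 55,100.
Surplus = 56,800 − 55,100 = 1,700.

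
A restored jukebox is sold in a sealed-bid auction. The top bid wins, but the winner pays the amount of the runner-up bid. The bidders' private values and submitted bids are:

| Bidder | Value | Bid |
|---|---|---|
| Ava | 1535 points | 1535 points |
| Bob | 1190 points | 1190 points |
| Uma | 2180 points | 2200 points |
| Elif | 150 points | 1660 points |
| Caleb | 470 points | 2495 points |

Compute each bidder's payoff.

Payoffs: Ava 0 points, Bob 0 points, Uma 0 points, Elif 0 points, Caleb -1730 points.

Bids in descending order: Caleb 2495 points, then Uma 2200 points, then Elif 1660 points, then Ava 1535 points, then Bob 1190 points.
Caleb has the top bid and wins; the price is the second-highest bid, 2200 points.
Caleb's payoff = 470 points − 2200 points = -1730 points. All other bidders lose, so their payoff is 0.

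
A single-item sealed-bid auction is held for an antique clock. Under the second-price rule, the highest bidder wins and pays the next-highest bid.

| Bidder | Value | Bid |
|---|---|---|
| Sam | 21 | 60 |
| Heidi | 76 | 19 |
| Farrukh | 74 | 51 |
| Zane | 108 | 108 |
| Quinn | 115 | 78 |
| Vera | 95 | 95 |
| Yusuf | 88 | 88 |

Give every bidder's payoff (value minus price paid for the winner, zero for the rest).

Bids in descending order: Zane 108; Vera 95; Yusuf 88; Quinn 78; Sam 60; Farrukh 51; Heidi 19.
Zane has the top bid and wins; the price is the second-highest bid, 95.
Zane's payoff = 108 − 95 = 13. All other bidders lose, so their payoff is 0.

Sam 0, Heidi 0, Farrukh 0, Zane 13, Quinn 0, Vera 0, Yusuf 0.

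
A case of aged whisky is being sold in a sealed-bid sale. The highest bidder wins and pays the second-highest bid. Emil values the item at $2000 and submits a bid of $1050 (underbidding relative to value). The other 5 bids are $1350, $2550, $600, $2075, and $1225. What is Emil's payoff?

Payoff = $0.

Highest competing bid: $2550.
Emil's bid $1050 is not the highest, so Emil loses, pays nothing, and earns zero payoff.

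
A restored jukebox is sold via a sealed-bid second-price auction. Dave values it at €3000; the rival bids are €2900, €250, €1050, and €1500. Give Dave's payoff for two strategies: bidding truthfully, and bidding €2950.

The highest competing bid is €2900.
Bidding truthfully at €3000: Dave has the top bid, wins, and pays the second-highest bid €2900. Payoff = €3000 − €2900 = €100.
Bidding €2950: Dave has the top bid, wins, and pays the second-highest bid €2900. Payoff = €3000 − €2900 = €100.

Truthful: €100; alternative: €100.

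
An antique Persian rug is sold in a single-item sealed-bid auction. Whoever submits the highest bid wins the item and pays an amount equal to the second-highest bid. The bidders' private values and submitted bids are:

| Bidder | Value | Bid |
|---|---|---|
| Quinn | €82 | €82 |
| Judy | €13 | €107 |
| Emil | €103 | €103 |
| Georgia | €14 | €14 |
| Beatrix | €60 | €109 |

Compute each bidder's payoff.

Quinn €0, Judy €0, Emil €0, Georgia €0, Beatrix -€47.

Bids in descending order: Beatrix €109, then Judy €107, then Emil €103, then Quinn €82, then Georgia €14.
Beatrix has the top bid and wins; the price is the second-highest bid, €107.
Beatrix's payoff = €60 − €107 = -€47. All other bidders lose, so their payoff is 0.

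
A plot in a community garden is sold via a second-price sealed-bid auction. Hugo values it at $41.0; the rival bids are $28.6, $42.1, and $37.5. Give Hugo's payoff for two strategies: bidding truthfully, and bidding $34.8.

(a) $0.0  (b) $0.0

The highest competing bid is $42.1.
Bidding truthfully at $41.0: the top bid is $42.1 (a rival), so Hugo loses. Payoff = $0.0.
Bidding $34.8: the top bid is $42.1 (a rival), so Hugo loses. Payoff = $0.0.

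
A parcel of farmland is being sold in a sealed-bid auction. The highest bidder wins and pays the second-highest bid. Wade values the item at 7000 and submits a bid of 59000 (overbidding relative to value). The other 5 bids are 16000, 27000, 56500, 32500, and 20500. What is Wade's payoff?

Highest competing bid: 56500.
Wade's bid 59000 is the highest overall, so Wade wins and pays the second-highest bid, 56500.
Payoff = value − price = 7000 − 56500 = -49500.
Overbidding won the item at a price above value — truthful bidding would have avoided this loss.

Payoff = -49500.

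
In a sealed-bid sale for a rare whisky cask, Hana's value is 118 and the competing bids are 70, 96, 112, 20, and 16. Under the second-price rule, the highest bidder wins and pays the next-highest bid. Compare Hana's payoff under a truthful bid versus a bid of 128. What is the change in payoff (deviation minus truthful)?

The highest competing bid is 112.
Bidding truthfully at 118: Hana has the top bid, wins, and pays the second-highest bid 112. Payoff = 118 − 112 = 6.
Bidding 128: Hana has the top bid, wins, and pays the second-highest bid 112. Payoff = 118 − 112 = 6.
Change = 6 − 6 = 0.
The bid only affects whether you win, not the price — here both bids land on the same side of the top rival bid, so the deviation is payoff-neutral.

Change in payoff: 0.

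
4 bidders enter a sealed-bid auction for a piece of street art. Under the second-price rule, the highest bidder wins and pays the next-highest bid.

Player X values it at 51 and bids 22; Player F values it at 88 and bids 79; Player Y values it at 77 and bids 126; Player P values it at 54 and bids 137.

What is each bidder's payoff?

Player X 0, Player F 0, Player Y 0, Player P -72.

Bids in descending order: Player P 137 > Player Y 126 > Player F 79 > Player X 22.
Player P has the top bid and wins; the price is the second-highest bid, 126.
Player P's payoff = 54 − 126 = -72. All other bidders lose, so their payoff is 0.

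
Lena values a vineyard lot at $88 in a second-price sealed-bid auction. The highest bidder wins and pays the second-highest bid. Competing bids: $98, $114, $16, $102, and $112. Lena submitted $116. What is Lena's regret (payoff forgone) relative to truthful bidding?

$26

The highest competing bid is $114.
Bidding truthfully at $88: the top bid is $114 (a rival), so Lena loses. Payoff = $0.
Bidding $116: Lena has the top bid, wins, and pays the second-highest bid $114. Payoff = $88 − $114 = -$26.
Regret = truthful payoff − actual payoff = $0 − -$26 = $26.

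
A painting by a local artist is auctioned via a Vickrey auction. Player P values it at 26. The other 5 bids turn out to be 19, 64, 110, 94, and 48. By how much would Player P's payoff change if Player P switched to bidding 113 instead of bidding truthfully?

-84

The highest competing bid is 110.
Bidding truthfully at 26: the top bid is 110 (a rival), so Player P loses. Payoff = 0.
Bidding 113: Player P has the top bid, wins, and pays the second-highest bid 110. Payoff = 26 − 110 = -84.
Change = -84 − 0 = -84.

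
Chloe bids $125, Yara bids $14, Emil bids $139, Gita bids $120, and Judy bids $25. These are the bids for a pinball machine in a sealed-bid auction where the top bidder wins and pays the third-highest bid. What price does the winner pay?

Sorted high to low: Emil $139 > Chloe $125 > Gita $120 > Judy $25 > Yara $14.
Emil is the highest bidder, so Emil wins.
Under the third-price rule, the price is the third-highest bid: $120.

$120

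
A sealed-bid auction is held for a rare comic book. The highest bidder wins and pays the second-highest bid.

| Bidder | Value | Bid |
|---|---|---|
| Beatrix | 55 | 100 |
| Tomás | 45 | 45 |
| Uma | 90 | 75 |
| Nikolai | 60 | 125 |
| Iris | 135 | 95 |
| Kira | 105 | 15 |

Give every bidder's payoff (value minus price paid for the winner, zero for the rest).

Ordered from highest: Nikolai 125 > Beatrix 100 > Iris 95 > Uma 75 > Tomás 45 > Kira 15.
Nikolai has the top bid and wins; the price is the second-highest bid, 100.
Nikolai's payoff = 60 − 100 = -40. All other bidders lose, so their payoff is 0.

Payoffs: Beatrix 0, Tomás 0, Uma 0, Nikolai -40, Iris 0, Kira 0.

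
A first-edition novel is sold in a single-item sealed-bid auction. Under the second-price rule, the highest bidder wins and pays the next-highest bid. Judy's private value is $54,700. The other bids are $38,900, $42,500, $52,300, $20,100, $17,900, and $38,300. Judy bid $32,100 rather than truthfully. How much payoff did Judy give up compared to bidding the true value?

The highest competing bid is $52,300.
Bidding truthfully at $54,700: Judy has the top bid, wins, and pays the second-highest bid $52,300. Payoff = $54,700 − $52,300 = $2,400.
Bidding $32,100: the top bid is $52,300 (a rival), so Judy loses. Payoff = $0.
Regret = truthful payoff − actual payoff = $2,400 − $0 = $2,400.
Deviating from a truthful bid can only lose payoff in a second-price auction — never gain.

Regret: $2,400.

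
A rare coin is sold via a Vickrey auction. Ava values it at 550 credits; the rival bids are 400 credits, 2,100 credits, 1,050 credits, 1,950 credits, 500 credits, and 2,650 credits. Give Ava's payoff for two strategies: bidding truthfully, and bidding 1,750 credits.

The highest competing bid is 2,650 credits.
Bidding truthfully at 550 credits: the top bid is 2,650 credits (a rival), so Ava loses. Payoff = 0 credits.
Bidding 1,750 credits: the top bid is 2,650 credits (a rival), so Ava loses. Payoff = 0 credits.

Truthful: 0 credits; alternative: 0 credits.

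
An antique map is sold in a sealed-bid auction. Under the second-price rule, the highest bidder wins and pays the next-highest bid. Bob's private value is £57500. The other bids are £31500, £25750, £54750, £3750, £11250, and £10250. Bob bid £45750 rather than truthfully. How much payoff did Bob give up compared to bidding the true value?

Regret: £2750.

The highest competing bid is £54750.
Bidding truthfully at £57500: Bob has the top bid, wins, and pays the second-highest bid £54750. Payoff = £57500 − £54750 = £2750.
Bidding £45750: the top bid is £54750 (a rival), so Bob loses. Payoff = £0.
Regret = truthful payoff − actual payoff = £2750 − £0 = £2750.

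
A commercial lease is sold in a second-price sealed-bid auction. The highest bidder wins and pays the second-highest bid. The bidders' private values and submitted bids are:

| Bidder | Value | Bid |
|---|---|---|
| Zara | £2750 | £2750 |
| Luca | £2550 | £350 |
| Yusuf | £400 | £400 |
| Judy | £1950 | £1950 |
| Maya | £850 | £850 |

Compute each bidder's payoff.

Payoffs: Zara £800, Luca £0, Yusuf £0, Judy £0, Maya £0.

Ordered from highest: Zara £2750 > Judy £1950 > Maya £850 > Yusuf £400 > Luca £350.
Zara has the top bid and wins; the price is the second-highest bid, £1950.
Zara's payoff = £2750 − £1950 = £800. All other bidders lose, so their payoff is 0.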